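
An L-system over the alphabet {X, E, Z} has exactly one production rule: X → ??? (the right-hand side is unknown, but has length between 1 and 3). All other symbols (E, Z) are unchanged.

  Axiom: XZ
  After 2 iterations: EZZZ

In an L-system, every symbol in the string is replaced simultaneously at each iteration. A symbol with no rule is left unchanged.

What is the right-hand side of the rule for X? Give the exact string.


Trying X → EZZ:
  Step 0: XZ
  Step 1: EZZZ
  Step 2: EZZZ
Matches the given result.

Answer: EZZ


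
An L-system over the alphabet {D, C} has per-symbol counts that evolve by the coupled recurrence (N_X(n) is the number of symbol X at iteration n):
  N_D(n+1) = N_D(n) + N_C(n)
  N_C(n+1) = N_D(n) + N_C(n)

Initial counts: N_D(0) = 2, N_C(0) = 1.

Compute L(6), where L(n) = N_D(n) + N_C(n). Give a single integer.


Step 0: N_D=2, N_C=1, L=3
Step 1: N_D=3, N_C=3, L=6
Step 2: N_D=6, N_C=6, L=12
Step 3: N_D=12, N_C=12, L=24
Step 4: N_D=24, N_C=24, L=48
Step 5: N_D=48, N_C=48, L=96
Step 6: N_D=96, N_C=96, L=192

Answer: 192


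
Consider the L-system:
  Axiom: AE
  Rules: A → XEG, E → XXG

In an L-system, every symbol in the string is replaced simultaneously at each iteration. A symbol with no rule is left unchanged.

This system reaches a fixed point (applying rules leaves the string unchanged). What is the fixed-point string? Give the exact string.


Answer: XXXGGXXG

Derivation:
Step 0: AE
Step 1: XEGXXG
Step 2: XXXGGXXG
Step 3: XXXGGXXG  (unchanged — fixed point at step 2)


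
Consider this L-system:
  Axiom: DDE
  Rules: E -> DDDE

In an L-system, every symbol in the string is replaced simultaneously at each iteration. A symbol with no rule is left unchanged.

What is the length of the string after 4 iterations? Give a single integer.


Answer: 15

Derivation:
Step 0: length = 3
Step 1: length = 6
Step 2: length = 9
Step 3: length = 12
Step 4: length = 15


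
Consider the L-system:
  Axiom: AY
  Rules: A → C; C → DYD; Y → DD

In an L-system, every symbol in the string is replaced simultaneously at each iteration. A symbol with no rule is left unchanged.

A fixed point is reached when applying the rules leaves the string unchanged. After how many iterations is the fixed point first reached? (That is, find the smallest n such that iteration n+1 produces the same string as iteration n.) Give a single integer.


Step 0: AY
Step 1: CDD
Step 2: DYDDD
Step 3: DDDDDD
Step 4: DDDDDD  (unchanged — fixed point at step 3)

Answer: 3


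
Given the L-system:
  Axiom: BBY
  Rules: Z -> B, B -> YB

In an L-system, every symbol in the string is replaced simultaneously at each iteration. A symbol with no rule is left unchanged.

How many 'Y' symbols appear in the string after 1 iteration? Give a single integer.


Step 0: BBY  (1 'Y')
Step 1: YBYBY  (3 'Y')

Answer: 3


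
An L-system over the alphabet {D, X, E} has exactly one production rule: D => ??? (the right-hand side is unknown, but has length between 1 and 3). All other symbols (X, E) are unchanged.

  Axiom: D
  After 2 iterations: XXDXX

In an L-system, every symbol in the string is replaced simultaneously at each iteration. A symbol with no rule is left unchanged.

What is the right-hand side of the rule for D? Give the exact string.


Answer: XDX

Derivation:
Trying D => XDX:
  Step 0: D
  Step 1: XDX
  Step 2: XXDXX
Matches the given result.


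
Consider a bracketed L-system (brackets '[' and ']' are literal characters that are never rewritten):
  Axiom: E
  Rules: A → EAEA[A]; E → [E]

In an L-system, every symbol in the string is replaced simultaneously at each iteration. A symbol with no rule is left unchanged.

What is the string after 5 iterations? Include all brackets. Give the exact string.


Answer: [[[[[E]]]]]

Derivation:
Step 0: E
Step 1: [E]
Step 2: [[E]]
Step 3: [[[E]]]
Step 4: [[[[E]]]]
Step 5: [[[[[E]]]]]


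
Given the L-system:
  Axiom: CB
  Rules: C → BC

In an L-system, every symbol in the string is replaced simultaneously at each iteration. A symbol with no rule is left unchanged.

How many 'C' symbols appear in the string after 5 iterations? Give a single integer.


Step 0: CB  (1 'C')
Step 1: BCB  (1 'C')
Step 2: BBCB  (1 'C')
Step 3: BBBCB  (1 'C')
Step 4: BBBBCB  (1 'C')
Step 5: BBBBBCB  (1 'C')

Answer: 1


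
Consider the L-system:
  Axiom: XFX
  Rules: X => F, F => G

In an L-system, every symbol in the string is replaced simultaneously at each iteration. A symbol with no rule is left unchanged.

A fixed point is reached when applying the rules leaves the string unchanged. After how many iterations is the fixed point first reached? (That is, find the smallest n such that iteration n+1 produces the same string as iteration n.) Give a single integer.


Answer: 2

Derivation:
Step 0: XFX
Step 1: FGF
Step 2: GGG
Step 3: GGG  (unchanged — fixed point at step 2)


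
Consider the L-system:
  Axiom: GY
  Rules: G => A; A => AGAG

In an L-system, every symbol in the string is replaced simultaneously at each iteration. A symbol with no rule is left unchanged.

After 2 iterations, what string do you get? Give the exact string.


Step 0: GY
Step 1: AY
Step 2: AGAGY

Answer: AGAGY


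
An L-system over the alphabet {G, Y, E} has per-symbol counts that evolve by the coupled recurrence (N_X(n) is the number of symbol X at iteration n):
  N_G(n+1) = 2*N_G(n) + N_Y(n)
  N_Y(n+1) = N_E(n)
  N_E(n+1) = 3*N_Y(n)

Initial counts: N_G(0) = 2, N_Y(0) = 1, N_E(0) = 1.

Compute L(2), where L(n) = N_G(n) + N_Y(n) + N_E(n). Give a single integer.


Answer: 17

Derivation:
Step 0: N_G=2, N_Y=1, N_E=1, L=4
Step 1: N_G=5, N_Y=1, N_E=3, L=9
Step 2: N_G=11, N_Y=3, N_E=3, L=17


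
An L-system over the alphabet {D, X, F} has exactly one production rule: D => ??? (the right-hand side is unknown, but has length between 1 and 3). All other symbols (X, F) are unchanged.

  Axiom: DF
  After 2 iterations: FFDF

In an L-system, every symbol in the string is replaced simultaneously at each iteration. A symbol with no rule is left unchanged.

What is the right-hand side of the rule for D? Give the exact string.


Answer: FD

Derivation:
Trying D => FD:
  Step 0: DF
  Step 1: FDF
  Step 2: FFDF
Matches the given result.


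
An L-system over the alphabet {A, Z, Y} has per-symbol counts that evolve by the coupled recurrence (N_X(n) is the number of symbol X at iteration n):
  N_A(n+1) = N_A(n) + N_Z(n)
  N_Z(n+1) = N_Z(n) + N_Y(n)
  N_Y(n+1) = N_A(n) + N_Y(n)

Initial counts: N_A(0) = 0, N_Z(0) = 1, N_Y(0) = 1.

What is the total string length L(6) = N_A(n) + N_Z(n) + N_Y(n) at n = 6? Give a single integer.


Step 0: N_A=0, N_Z=1, N_Y=1, L=2
Step 1: N_A=1, N_Z=2, N_Y=1, L=4
Step 2: N_A=3, N_Z=3, N_Y=2, L=8
Step 3: N_A=6, N_Z=5, N_Y=5, L=16
Step 4: N_A=11, N_Z=10, N_Y=11, L=32
Step 5: N_A=21, N_Z=21, N_Y=22, L=64
Step 6: N_A=42, N_Z=43, N_Y=43, L=128

Answer: 128


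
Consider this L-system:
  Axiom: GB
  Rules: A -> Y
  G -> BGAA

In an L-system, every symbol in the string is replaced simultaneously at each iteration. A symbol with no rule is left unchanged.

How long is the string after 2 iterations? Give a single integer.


Step 0: length = 2
Step 1: length = 5
Step 2: length = 8

Answer: 8


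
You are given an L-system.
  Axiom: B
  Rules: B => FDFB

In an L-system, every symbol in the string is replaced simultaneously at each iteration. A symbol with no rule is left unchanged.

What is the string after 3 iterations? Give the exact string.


Answer: FDFFDFFDFB

Derivation:
Step 0: B
Step 1: FDFB
Step 2: FDFFDFB
Step 3: FDFFDFFDFB


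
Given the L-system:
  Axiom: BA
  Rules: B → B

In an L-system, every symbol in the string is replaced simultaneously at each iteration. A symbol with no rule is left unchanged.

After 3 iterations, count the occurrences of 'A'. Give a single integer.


Step 0: BA  (1 'A')
Step 1: BA  (1 'A')
Step 2: BA  (1 'A')
Step 3: BA  (1 'A')

Answer: 1


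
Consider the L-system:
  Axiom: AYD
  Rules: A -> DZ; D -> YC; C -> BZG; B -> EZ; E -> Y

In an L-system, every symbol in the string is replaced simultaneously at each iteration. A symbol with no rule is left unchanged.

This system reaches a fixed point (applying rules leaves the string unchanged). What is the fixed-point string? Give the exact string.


Step 0: AYD
Step 1: DZYYC
Step 2: YCZYYBZG
Step 3: YBZGZYYEZZG
Step 4: YEZZGZYYYZZG
Step 5: YYZZGZYYYZZG
Step 6: YYZZGZYYYZZG  (unchanged — fixed point at step 5)

Answer: YYZZGZYYYZZG


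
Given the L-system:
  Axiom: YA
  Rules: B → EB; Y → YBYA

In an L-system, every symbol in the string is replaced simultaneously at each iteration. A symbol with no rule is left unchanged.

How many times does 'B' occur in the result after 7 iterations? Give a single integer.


Answer: 127

Derivation:
Step 0: YA  (0 'B')
Step 1: YBYAA  (1 'B')
Step 2: YBYAEBYBYAAA  (3 'B')
Step 3: YBYAEBYBYAAEEBYBYAEBYBYAAAA  (7 'B')
Step 4: YBYAEBYBYAAEEBYBYAEBYBYAAAEEEBYBYAEBYBYAAEEBYBYAEBYBYAAAAA  (15 'B')
Step 5: YBYAEBYBYAAEEBYBYAEBYBYAAAEEEBYBYAEBYBYAAEEBYBYAEBYBYAAAAEEEEBYBYAEBYBYAAEEBYBYAEBYBYAAAEEEBYBYAEBYBYAAEEBYBYAEBYBYAAAAAA  (31 'B')
Step 6: YBYAEBYBYAAEEBYBYAEBYBYAAAEEEBYBYAEBYBYAAEEBYBYAEBYBYAAAAEEEEBYBYAEBYBYAAEEBYBYAEBYBYAAAEEEBYBYAEBYBYAAEEBYBYAEBYBYAAAAAEEEEEBYBYAEBYBYAAEEBYBYAEBYBYAAAEEEBYBYAEBYBYAAEEBYBYAEBYBYAAAAEEEEBYBYAEBYBYAAEEBYBYAEBYBYAAAEEEBYBYAEBYBYAAEEBYBYAEBYBYAAAAAAA  (63 'B')
Step 7: YBYAEBYBYAAEEBYBYAEBYBYAAAEEEBYBYAEBYBYAAEEBYBYAEBYBYAAAAEEEEBYBYAEBYBYAAEEBYBYAEBYBYAAAEEEBYBYAEBYBYAAEEBYBYAEBYBYAAAAAEEEEEBYBYAEBYBYAAEEBYBYAEBYBYAAAEEEBYBYAEBYBYAAEEBYBYAEBYBYAAAAEEEEBYBYAEBYBYAAEEBYBYAEBYBYAAAEEEBYBYAEBYBYAAEEBYBYAEBYBYAAAAAAEEEEEEBYBYAEBYBYAAEEBYBYAEBYBYAAAEEEBYBYAEBYBYAAEEBYBYAEBYBYAAAAEEEEBYBYAEBYBYAAEEBYBYAEBYBYAAAEEEBYBYAEBYBYAAEEBYBYAEBYBYAAAAAEEEEEBYBYAEBYBYAAEEBYBYAEBYBYAAAEEEBYBYAEBYBYAAEEBYBYAEBYBYAAAAEEEEBYBYAEBYBYAAEEBYBYAEBYBYAAAEEEBYBYAEBYBYAAEEBYBYAEBYBYAAAAAAAA  (127 'B')


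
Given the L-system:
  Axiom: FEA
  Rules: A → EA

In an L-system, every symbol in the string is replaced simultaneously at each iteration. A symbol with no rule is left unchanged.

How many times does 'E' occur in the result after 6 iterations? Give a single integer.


Step 0: FEA  (1 'E')
Step 1: FEEA  (2 'E')
Step 2: FEEEA  (3 'E')
Step 3: FEEEEA  (4 'E')
Step 4: FEEEEEA  (5 'E')
Step 5: FEEEEEEA  (6 'E')
Step 6: FEEEEEEEA  (7 'E')

Answer: 7


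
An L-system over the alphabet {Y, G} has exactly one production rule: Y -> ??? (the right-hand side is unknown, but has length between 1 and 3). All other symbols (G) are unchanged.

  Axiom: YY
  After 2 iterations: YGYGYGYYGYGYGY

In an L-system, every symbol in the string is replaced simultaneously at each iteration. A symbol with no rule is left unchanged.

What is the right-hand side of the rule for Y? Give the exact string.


Trying Y -> YGY:
  Step 0: YY
  Step 1: YGYYGY
  Step 2: YGYGYGYYGYGYGY
Matches the given result.

Answer: YGY


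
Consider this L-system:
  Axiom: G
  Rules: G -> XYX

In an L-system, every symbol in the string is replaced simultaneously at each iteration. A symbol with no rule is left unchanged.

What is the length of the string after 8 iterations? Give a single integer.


Answer: 3

Derivation:
Step 0: length = 1
Step 1: length = 3
Step 2: length = 3
Step 3: length = 3
Step 4: length = 3
Step 5: length = 3
Step 6: length = 3
Step 7: length = 3
Step 8: length = 3


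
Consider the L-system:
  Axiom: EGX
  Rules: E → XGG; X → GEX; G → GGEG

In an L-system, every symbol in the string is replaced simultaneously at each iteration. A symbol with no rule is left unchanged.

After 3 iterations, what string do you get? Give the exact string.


Step 0: EGX
Step 1: XGGGGEGGEX
Step 2: GEXGGEGGGEGGGEGGGEGXGGGGEGGGEGXGGGEX
Step 3: GGEGXGGGEXGGEGGGEGXGGGGEGGGEGGGEGXGGGGEGGGEGGGEGXGGGGEGGGEGGGEGXGGGGEGGEXGGEGGGEGGGEGGGEGXGGGGEGGGEGGGEGXGGGGEGGEXGGEGGGEGGGEGXGGGEX

Answer: GGEGXGGGEXGGEGGGEGXGGGGEGGGEGGGEGXGGGGEGGGEGGGEGXGGGGEGGGEGGGEGXGGGGEGGEXGGEGGGEGGGEGGGEGXGGGGEGGGEGGGEGXGGGGEGGEXGGEGGGEGGGEGXGGGEX


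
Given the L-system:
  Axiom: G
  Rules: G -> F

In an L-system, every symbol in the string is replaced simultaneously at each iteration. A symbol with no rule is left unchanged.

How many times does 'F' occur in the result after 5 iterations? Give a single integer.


Step 0: G  (0 'F')
Step 1: F  (1 'F')
Step 2: F  (1 'F')
Step 3: F  (1 'F')
Step 4: F  (1 'F')
Step 5: F  (1 'F')

Answer: 1


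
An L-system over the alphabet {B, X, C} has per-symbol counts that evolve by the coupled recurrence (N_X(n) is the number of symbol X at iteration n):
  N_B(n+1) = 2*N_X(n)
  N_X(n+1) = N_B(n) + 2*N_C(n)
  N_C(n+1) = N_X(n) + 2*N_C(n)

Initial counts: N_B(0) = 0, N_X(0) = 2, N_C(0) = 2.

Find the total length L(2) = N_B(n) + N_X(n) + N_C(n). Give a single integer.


Step 0: N_B=0, N_X=2, N_C=2, L=4
Step 1: N_B=4, N_X=4, N_C=6, L=14
Step 2: N_B=8, N_X=16, N_C=16, L=40

Answer: 40


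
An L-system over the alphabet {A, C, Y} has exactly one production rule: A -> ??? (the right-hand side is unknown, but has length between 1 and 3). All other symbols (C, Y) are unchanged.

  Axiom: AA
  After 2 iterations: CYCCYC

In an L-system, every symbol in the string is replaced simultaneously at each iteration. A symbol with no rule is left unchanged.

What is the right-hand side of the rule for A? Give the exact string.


Trying A -> CYC:
  Step 0: AA
  Step 1: CYCCYC
  Step 2: CYCCYC
Matches the given result.

Answer: CYC


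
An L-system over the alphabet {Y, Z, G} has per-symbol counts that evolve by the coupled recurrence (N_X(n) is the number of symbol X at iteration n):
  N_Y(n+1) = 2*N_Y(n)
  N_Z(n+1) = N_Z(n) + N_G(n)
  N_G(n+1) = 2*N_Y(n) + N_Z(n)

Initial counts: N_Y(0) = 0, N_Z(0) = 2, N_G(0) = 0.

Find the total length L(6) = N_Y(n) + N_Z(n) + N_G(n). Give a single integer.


Answer: 42

Derivation:
Step 0: N_Y=0, N_Z=2, N_G=0, L=2
Step 1: N_Y=0, N_Z=2, N_G=2, L=4
Step 2: N_Y=0, N_Z=4, N_G=2, L=6
Step 3: N_Y=0, N_Z=6, N_G=4, L=10
Step 4: N_Y=0, N_Z=10, N_G=6, L=16
Step 5: N_Y=0, N_Z=16, N_G=10, L=26
Step 6: N_Y=0, N_Z=26, N_G=16, L=42


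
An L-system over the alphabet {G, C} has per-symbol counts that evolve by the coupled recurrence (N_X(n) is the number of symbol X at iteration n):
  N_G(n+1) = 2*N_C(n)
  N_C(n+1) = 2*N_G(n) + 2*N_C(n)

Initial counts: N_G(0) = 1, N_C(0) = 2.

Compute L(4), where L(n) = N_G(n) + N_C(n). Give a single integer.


Step 0: N_G=1, N_C=2, L=3
Step 1: N_G=4, N_C=6, L=10
Step 2: N_G=12, N_C=20, L=32
Step 3: N_G=40, N_C=64, L=104
Step 4: N_G=128, N_C=208, L=336

Answer: 336


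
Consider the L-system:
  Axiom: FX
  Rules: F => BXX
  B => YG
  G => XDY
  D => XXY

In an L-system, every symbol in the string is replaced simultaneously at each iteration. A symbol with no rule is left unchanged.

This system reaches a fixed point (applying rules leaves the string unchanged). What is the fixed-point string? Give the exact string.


Step 0: FX
Step 1: BXXX
Step 2: YGXXX
Step 3: YXDYXXX
Step 4: YXXXYYXXX
Step 5: YXXXYYXXX  (unchanged — fixed point at step 4)

Answer: YXXXYYXXX


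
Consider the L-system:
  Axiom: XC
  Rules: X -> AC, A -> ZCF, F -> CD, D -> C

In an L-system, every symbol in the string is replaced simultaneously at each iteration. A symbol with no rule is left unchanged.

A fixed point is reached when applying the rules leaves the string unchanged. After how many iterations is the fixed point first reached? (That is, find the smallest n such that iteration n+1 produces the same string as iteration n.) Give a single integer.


Answer: 4

Derivation:
Step 0: XC
Step 1: ACC
Step 2: ZCFCC
Step 3: ZCCDCC
Step 4: ZCCCCC
Step 5: ZCCCCC  (unchanged — fixed point at step 4)


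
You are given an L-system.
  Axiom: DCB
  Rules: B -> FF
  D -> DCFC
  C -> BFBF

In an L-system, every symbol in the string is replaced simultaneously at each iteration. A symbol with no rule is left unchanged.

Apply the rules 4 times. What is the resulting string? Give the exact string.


Step 0: DCB
Step 1: DCFCBFBFFF
Step 2: DCFCBFBFFBFBFFFFFFFFF
Step 3: DCFCBFBFFBFBFFFFFFFFFFFFFFFFFFFFFF
Step 4: DCFCBFBFFBFBFFFFFFFFFFFFFFFFFFFFFFFFFFFFFFFFFFF

Answer: DCFCBFBFFBFBFFFFFFFFFFFFFFFFFFFFFFFFFFFFFFFFFFF


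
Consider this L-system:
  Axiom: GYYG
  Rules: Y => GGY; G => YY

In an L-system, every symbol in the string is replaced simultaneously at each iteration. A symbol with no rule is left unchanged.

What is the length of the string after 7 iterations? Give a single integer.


Step 0: length = 4
Step 1: length = 10
Step 2: length = 26
Step 3: length = 66
Step 4: length = 170
Step 5: length = 434
Step 6: length = 1114
Step 7: length = 2850

Answer: 2850


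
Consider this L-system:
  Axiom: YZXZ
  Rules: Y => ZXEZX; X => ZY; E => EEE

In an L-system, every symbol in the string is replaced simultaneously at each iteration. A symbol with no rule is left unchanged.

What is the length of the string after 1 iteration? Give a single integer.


Answer: 9

Derivation:
Step 0: length = 4
Step 1: length = 9


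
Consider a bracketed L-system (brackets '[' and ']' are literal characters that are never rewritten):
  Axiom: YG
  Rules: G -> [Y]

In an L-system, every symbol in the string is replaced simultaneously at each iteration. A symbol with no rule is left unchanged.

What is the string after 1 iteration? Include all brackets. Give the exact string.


Answer: Y[Y]

Derivation:
Step 0: YG
Step 1: Y[Y]


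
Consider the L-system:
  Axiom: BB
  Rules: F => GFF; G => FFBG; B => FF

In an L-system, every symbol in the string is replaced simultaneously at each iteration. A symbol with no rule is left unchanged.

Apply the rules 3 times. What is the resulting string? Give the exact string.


Step 0: BB
Step 1: FFFF
Step 2: GFFGFFGFFGFF
Step 3: FFBGGFFGFFFFBGGFFGFFFFBGGFFGFFFFBGGFFGFF

Answer: FFBGGFFGFFFFBGGFFGFFFFBGGFFGFFFFBGGFFGFF


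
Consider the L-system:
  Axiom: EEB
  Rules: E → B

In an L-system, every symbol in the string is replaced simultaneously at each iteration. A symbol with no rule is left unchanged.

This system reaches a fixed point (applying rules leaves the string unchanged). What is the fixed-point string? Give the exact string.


Step 0: EEB
Step 1: BBB
Step 2: BBB  (unchanged — fixed point at step 1)

Answer: BBB


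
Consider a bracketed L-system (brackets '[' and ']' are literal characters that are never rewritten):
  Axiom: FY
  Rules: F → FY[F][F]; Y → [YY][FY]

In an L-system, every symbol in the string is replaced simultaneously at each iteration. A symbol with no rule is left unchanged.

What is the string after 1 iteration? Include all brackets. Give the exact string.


Answer: FY[F][F][YY][FY]

Derivation:
Step 0: FY
Step 1: FY[F][F][YY][FY]


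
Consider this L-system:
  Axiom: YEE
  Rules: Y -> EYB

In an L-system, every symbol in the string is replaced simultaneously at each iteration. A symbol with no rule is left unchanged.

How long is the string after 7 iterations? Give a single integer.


Answer: 17

Derivation:
Step 0: length = 3
Step 1: length = 5
Step 2: length = 7
Step 3: length = 9
Step 4: length = 11
Step 5: length = 13
Step 6: length = 15
Step 7: length = 17


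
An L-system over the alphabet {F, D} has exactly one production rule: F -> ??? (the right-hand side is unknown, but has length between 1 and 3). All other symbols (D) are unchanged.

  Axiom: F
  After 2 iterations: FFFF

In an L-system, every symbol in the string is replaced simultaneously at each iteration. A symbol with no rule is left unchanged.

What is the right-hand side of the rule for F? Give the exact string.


Trying F -> FF:
  Step 0: F
  Step 1: FF
  Step 2: FFFF
Matches the given result.

Answer: FF


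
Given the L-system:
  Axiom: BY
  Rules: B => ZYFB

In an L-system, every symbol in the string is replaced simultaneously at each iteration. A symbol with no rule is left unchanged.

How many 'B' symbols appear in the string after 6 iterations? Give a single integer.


Answer: 1

Derivation:
Step 0: BY  (1 'B')
Step 1: ZYFBY  (1 'B')
Step 2: ZYFZYFBY  (1 'B')
Step 3: ZYFZYFZYFBY  (1 'B')
Step 4: ZYFZYFZYFZYFBY  (1 'B')
Step 5: ZYFZYFZYFZYFZYFBY  (1 'B')
Step 6: ZYFZYFZYFZYFZYFZYFBY  (1 'B')


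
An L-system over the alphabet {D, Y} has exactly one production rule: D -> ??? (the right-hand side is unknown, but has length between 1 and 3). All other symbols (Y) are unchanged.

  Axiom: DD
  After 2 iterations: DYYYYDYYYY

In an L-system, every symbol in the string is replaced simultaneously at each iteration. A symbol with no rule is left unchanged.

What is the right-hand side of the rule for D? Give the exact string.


Trying D -> DYY:
  Step 0: DD
  Step 1: DYYDYY
  Step 2: DYYYYDYYYY
Matches the given result.

Answer: DYY


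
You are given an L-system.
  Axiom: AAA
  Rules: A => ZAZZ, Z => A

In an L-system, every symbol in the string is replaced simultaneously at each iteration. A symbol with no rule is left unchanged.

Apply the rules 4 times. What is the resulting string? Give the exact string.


Step 0: AAA
Step 1: ZAZZZAZZZAZZ
Step 2: AZAZZAAAZAZZAAAZAZZAA
Step 3: ZAZZAZAZZAAZAZZZAZZZAZZAZAZZAAZAZZZAZZZAZZAZAZZAAZAZZZAZZ
Step 4: AZAZZAAZAZZAZAZZAAZAZZZAZZAZAZZAAAZAZZAAAZAZZAAZAZZAZAZZAAZAZZZAZZAZAZZAAAZAZZAAAZAZZAAZAZZAZAZZAAZAZZZAZZAZAZZAAAZAZZAA

Answer: AZAZZAAZAZZAZAZZAAZAZZZAZZAZAZZAAAZAZZAAAZAZZAAZAZZAZAZZAAZAZZZAZZAZAZZAAAZAZZAAAZAZZAAZAZZAZAZZAAZAZZZAZZAZAZZAAAZAZZAA


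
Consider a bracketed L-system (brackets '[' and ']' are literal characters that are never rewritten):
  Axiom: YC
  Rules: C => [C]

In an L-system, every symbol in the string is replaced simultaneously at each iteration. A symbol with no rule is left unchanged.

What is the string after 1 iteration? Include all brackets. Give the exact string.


Answer: Y[C]

Derivation:
Step 0: YC
Step 1: Y[C]


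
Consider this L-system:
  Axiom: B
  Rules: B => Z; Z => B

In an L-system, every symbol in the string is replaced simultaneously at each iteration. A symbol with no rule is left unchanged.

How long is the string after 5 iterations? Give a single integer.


Step 0: length = 1
Step 1: length = 1
Step 2: length = 1
Step 3: length = 1
Step 4: length = 1
Step 5: length = 1

Answer: 1


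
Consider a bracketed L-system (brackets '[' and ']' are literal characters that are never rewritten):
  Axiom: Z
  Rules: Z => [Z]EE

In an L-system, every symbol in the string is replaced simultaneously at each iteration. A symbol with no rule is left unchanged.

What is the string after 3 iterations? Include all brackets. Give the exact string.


Step 0: Z
Step 1: [Z]EE
Step 2: [[Z]EE]EE
Step 3: [[[Z]EE]EE]EE

Answer: [[[Z]EE]EE]EE


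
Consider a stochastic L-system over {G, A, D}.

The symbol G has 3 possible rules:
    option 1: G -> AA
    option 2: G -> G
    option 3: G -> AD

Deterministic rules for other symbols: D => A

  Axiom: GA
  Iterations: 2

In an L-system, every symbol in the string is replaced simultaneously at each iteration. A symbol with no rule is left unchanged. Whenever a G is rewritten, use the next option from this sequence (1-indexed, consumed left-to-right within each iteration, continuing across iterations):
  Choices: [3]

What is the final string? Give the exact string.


Answer: AAA

Derivation:
Step 0: GA
Step 1: ADA  (used choices [3])
Step 2: AAA  (used choices [])


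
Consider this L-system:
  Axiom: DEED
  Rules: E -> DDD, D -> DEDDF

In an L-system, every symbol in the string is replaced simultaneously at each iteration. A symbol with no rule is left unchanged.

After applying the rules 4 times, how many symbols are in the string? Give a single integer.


Answer: 992

Derivation:
Step 0: length = 4
Step 1: length = 16
Step 2: length = 68
Step 3: length = 260
Step 4: length = 992


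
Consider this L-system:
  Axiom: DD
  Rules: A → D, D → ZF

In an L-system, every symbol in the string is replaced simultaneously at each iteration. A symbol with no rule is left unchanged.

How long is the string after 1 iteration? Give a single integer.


Step 0: length = 2
Step 1: length = 4

Answer: 4


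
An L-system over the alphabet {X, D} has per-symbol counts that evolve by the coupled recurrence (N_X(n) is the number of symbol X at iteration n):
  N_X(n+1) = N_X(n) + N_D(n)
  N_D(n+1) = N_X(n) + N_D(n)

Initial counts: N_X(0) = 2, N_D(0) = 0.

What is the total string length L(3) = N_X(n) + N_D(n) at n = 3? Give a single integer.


Step 0: N_X=2, N_D=0, L=2
Step 1: N_X=2, N_D=2, L=4
Step 2: N_X=4, N_D=4, L=8
Step 3: N_X=8, N_D=8, L=16

Answer: 16


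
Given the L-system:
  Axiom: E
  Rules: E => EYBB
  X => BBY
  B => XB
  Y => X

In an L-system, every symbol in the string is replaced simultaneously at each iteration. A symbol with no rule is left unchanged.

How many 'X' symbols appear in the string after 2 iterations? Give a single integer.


Step 0: E  (0 'X')
Step 1: EYBB  (0 'X')
Step 2: EYBBXXBXB  (3 'X')

Answer: 3


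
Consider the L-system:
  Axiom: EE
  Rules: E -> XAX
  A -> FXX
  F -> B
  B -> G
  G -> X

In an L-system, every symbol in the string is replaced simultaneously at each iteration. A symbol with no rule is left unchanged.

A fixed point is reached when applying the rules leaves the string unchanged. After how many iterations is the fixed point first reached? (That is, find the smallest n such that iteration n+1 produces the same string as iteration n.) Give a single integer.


Step 0: EE
Step 1: XAXXAX
Step 2: XFXXXXFXXX
Step 3: XBXXXXBXXX
Step 4: XGXXXXGXXX
Step 5: XXXXXXXXXX
Step 6: XXXXXXXXXX  (unchanged — fixed point at step 5)

Answer: 5


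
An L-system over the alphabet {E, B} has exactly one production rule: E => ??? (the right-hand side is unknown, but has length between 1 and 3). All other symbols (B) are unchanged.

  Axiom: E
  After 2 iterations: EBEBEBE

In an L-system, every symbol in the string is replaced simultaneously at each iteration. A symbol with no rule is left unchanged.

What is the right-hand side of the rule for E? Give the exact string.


Answer: EBE

Derivation:
Trying E => EBE:
  Step 0: E
  Step 1: EBE
  Step 2: EBEBEBE
Matches the given result.


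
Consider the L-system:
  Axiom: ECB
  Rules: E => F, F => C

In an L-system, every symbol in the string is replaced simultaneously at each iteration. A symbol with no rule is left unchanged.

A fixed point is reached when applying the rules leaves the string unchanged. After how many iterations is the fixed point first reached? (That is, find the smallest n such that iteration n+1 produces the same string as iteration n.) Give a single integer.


Step 0: ECB
Step 1: FCB
Step 2: CCB
Step 3: CCB  (unchanged — fixed point at step 2)

Answer: 2


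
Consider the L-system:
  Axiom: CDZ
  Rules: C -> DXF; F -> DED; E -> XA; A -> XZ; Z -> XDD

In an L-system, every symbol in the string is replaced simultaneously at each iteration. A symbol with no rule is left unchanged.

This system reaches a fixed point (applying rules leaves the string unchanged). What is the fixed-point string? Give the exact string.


Answer: DXDXXXDDDDXDD

Derivation:
Step 0: CDZ
Step 1: DXFDXDD
Step 2: DXDEDDXDD
Step 3: DXDXADDXDD
Step 4: DXDXXZDDXDD
Step 5: DXDXXXDDDDXDD
Step 6: DXDXXXDDDDXDD  (unchanged — fixed point at step 5)


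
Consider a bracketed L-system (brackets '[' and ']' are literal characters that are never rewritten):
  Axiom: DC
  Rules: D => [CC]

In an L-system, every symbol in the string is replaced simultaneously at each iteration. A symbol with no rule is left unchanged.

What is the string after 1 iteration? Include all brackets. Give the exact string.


Answer: [CC]C

Derivation:
Step 0: DC
Step 1: [CC]C


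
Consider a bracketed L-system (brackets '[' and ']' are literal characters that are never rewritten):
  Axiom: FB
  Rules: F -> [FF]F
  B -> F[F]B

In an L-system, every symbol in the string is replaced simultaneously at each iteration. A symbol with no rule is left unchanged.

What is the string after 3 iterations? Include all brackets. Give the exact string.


Answer: [[[FF]F[FF]F][FF]F[[FF]F[FF]F][FF]F][[FF]F[FF]F][FF]F[[FF]F[FF]F][FF]F[[[FF]F[FF]F][FF]F][FF]F[[FF]F]F[F]B

Derivation:
Step 0: FB
Step 1: [FF]FF[F]B
Step 2: [[FF]F[FF]F][FF]F[FF]F[[FF]F]F[F]B
Step 3: [[[FF]F[FF]F][FF]F[[FF]F[FF]F][FF]F][[FF]F[FF]F][FF]F[[FF]F[FF]F][FF]F[[[FF]F[FF]F][FF]F][FF]F[[FF]F]F[F]B


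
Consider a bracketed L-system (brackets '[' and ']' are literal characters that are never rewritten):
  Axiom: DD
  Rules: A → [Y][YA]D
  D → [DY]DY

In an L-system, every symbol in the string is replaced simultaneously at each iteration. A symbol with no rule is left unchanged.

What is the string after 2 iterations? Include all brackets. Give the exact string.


Answer: [[DY]DYY][DY]DYY[[DY]DYY][DY]DYY

Derivation:
Step 0: DD
Step 1: [DY]DY[DY]DY
Step 2: [[DY]DYY][DY]DYY[[DY]DYY][DY]DYY


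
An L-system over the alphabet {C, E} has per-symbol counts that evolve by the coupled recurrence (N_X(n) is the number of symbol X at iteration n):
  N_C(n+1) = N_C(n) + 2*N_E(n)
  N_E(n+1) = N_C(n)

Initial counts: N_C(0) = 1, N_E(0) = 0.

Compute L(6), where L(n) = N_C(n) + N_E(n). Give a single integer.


Answer: 64

Derivation:
Step 0: N_C=1, N_E=0, L=1
Step 1: N_C=1, N_E=1, L=2
Step 2: N_C=3, N_E=1, L=4
Step 3: N_C=5, N_E=3, L=8
Step 4: N_C=11, N_E=5, L=16
Step 5: N_C=21, N_E=11, L=32
Step 6: N_C=43, N_E=21, L=64


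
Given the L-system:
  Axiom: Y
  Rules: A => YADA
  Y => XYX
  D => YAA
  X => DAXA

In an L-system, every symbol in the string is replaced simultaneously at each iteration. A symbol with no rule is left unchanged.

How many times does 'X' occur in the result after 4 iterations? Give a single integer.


Step 0: Y  (0 'X')
Step 1: XYX  (2 'X')
Step 2: DAXAXYXDAXA  (4 'X')
Step 3: YAAYADADAXAYADADAXAXYXDAXAYAAYADADAXAYADA  (6 'X')
Step 4: XYXYADAYADAXYXYADAYAAYADAYAAYADADAXAYADAXYXYADAYAAYADAYAAYADADAXAYADADAXAXYXDAXAYAAYADADAXAYADAXYXYADAYADAXYXYADAYAAYADAYAAYADADAXAYADAXYXYADAYAAYADA  (20 'X')

Answer: 20


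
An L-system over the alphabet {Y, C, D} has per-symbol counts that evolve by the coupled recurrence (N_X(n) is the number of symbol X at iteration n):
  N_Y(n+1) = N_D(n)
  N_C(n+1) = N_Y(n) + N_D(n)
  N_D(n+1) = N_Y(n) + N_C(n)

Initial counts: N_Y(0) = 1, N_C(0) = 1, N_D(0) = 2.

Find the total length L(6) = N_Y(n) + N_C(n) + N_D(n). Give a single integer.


Step 0: N_Y=1, N_C=1, N_D=2, L=4
Step 1: N_Y=2, N_C=3, N_D=2, L=7
Step 2: N_Y=2, N_C=4, N_D=5, L=11
Step 3: N_Y=5, N_C=7, N_D=6, L=18
Step 4: N_Y=6, N_C=11, N_D=12, L=29
Step 5: N_Y=12, N_C=18, N_D=17, L=47
Step 6: N_Y=17, N_C=29, N_D=30, L=76

Answer: 76


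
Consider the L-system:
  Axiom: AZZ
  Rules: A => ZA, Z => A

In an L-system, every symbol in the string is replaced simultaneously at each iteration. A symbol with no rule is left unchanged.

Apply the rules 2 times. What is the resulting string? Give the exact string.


Step 0: AZZ
Step 1: ZAAA
Step 2: AZAZAZA

Answer: AZAZAZA


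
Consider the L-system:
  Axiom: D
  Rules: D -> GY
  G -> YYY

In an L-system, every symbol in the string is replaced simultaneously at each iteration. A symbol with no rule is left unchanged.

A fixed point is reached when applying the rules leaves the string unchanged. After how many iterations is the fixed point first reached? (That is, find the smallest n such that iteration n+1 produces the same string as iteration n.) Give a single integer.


Step 0: D
Step 1: GY
Step 2: YYYY
Step 3: YYYY  (unchanged — fixed point at step 2)

Answer: 2


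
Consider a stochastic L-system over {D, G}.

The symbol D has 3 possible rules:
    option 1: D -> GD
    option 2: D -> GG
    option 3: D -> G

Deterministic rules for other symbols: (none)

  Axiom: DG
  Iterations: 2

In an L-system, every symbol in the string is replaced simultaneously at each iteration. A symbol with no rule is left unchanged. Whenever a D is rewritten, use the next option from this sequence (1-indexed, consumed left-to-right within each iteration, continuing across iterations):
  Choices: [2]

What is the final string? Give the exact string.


Answer: GGG

Derivation:
Step 0: DG
Step 1: GGG  (used choices [2])
Step 2: GGG  (used choices [])


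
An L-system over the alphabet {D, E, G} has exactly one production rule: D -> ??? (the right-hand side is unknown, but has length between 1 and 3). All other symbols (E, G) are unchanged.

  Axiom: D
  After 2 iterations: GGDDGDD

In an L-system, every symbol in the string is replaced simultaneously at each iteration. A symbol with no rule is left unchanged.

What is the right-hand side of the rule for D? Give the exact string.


Trying D -> GDD:
  Step 0: D
  Step 1: GDD
  Step 2: GGDDGDD
Matches the given result.

Answer: GDD


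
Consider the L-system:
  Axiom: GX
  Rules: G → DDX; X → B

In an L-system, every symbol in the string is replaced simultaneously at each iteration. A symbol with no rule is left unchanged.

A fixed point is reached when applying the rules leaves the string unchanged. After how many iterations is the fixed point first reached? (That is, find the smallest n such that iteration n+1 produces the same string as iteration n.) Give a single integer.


Step 0: GX
Step 1: DDXB
Step 2: DDBB
Step 3: DDBB  (unchanged — fixed point at step 2)

Answer: 2


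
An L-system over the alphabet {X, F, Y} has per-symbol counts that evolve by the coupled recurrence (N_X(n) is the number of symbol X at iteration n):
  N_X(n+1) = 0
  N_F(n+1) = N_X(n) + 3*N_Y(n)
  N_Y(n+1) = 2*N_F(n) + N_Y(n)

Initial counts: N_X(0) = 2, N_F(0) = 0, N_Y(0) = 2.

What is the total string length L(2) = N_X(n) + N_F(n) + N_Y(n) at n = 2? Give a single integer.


Step 0: N_X=2, N_F=0, N_Y=2, L=4
Step 1: N_X=0, N_F=8, N_Y=2, L=10
Step 2: N_X=0, N_F=6, N_Y=18, L=24

Answer: 24


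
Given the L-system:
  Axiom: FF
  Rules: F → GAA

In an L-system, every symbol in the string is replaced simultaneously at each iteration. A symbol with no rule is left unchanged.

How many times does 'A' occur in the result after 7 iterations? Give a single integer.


Step 0: FF  (0 'A')
Step 1: GAAGAA  (4 'A')
Step 2: GAAGAA  (4 'A')
Step 3: GAAGAA  (4 'A')
Step 4: GAAGAA  (4 'A')
Step 5: GAAGAA  (4 'A')
Step 6: GAAGAA  (4 'A')
Step 7: GAAGAA  (4 'A')

Answer: 4


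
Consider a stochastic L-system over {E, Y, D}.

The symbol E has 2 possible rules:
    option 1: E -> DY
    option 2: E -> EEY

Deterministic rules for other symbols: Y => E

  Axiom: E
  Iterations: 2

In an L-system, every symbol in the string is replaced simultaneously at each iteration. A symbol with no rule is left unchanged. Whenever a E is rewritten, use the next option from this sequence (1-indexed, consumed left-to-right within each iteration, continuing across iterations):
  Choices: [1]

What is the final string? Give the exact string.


Answer: DE

Derivation:
Step 0: E
Step 1: DY  (used choices [1])
Step 2: DE  (used choices [])


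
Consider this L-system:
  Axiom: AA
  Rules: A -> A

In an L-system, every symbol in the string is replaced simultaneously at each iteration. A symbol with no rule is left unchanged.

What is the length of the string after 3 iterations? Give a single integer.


Answer: 2

Derivation:
Step 0: length = 2
Step 1: length = 2
Step 2: length = 2
Step 3: length = 2


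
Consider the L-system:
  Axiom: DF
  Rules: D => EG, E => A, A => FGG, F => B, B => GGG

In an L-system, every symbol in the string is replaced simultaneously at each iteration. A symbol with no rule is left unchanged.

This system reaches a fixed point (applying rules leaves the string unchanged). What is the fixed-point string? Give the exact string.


Answer: GGGGGGGGG

Derivation:
Step 0: DF
Step 1: EGB
Step 2: AGGGG
Step 3: FGGGGGG
Step 4: BGGGGGG
Step 5: GGGGGGGGG
Step 6: GGGGGGGGG  (unchanged — fixed point at step 5)


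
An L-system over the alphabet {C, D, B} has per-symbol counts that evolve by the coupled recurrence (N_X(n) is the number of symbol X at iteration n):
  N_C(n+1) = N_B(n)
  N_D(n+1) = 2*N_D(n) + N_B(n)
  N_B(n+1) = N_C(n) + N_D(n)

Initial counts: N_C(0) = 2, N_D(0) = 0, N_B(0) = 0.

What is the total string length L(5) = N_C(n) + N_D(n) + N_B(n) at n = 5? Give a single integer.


Answer: 48

Derivation:
Step 0: N_C=2, N_D=0, N_B=0, L=2
Step 1: N_C=0, N_D=0, N_B=2, L=2
Step 2: N_C=2, N_D=2, N_B=0, L=4
Step 3: N_C=0, N_D=4, N_B=4, L=8
Step 4: N_C=4, N_D=12, N_B=4, L=20
Step 5: N_C=4, N_D=28, N_B=16, L=48


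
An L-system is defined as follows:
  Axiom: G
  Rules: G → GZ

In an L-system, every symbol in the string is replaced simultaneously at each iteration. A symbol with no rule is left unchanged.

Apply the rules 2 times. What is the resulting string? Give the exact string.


Step 0: G
Step 1: GZ
Step 2: GZZ

Answer: GZZ


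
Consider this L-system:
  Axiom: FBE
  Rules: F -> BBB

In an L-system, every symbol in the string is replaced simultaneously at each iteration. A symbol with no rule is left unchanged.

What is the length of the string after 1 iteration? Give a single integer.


Answer: 5

Derivation:
Step 0: length = 3
Step 1: length = 5


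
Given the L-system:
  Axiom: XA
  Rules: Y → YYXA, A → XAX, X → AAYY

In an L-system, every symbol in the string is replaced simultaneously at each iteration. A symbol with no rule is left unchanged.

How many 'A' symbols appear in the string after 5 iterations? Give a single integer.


Answer: 429

Derivation:
Step 0: length=2, 'A' count=1
Step 1: length=7, 'A' count=3
Step 2: length=25, 'A' count=9
Step 3: length=91, 'A' count=33
Step 4: length=331, 'A' count=117
Step 5: length=1207, 'A' count=429
Final string: AAYYXAXAAYYAAYYXAXAAYYYYXAYYXAAAYYXAXYYXAYYXAAAYYXAXXAXXAXYYXAYYXAAAYYXAXAAYYXAXXAXYYXAYYXAAAYYXAXAAYYAAYYXAXAAYYYYXAYYXAAAYYXAXYYXAYYXAAAYYXAXAAYYXAXAAYYAAYYXAXAAYYYYXAYYXAAAYYXAXYYXAYYXAAAYYXAXXAXXAXYYXAYYXAAAYYXAXAAYYXAXXAXYYXAYYXAAAYYXAXAAYYAAYYXAXAAYYYYXAYYXAAAYYXAXYYXAYYXAAAYYXAXYYXAYYXAAAYYXAXYYXAYYXAAAYYXAXXAXXAXYYXAYYXAAAYYXAXAAYYYYXAYYXAAAYYXAXYYXAYYXAAAYYXAXXAXXAXYYXAYYXAAAYYXAXAAYYAAYYXAXAAYYAAYYXAXAAYYYYXAYYXAAAYYXAXYYXAYYXAAAYYXAXXAXXAXYYXAYYXAAAYYXAXAAYYXAXXAXYYXAYYXAYYXAYYXAAAYYXAXYYXAYYXAAAYYXAXXAXXAXYYXAYYXAAAYYXAXAAYYYYXAYYXAAAYYXAXYYXAYYXAAAYYXAXXAXXAXYYXAYYXAAAYYXAXAAYYAAYYXAXAAYYAAYYXAXAAYYYYXAYYXAAAYYXAXYYXAYYXAAAYYXAXXAXXAXYYXAYYXAAAYYXAXAAYYXAXXAXYYXAYYXAXAXXAXYYXAYYXAAAYYXAXAAYYXAXXAXYYXAYYXAXAXXAXYYXAYYXAAAYYXAXAAYYXAXXAXYYXAYYXAYYXAYYXAAAYYXAXYYXAYYXAAAYYXAXXAXXAXYYXAYYXAAAYYXAXAAYYYYXAYYXAAAYYXAXYYXAYYXAAAYYXAXXAXXAXYYXAYYXAAAYYXAXAAYYAAYYXAXAAYYAAYYXAXAAYYYYXAYYXAAAYYXAXYYXAYYXAAAYYXAXXAXXAXYYXAYYXAAAYYXAXAAYYXAXXAXYYXAYYXAAAYYXAXAAYYAAYYXAXAAYYYYXAYYXAAAYYXAXYYXAYYXAAAYYXAXXAXXAXYYXAYYXAAAYYXAXAAYYXAXXAXYYXAYYXAXAXXAXYYXAYYXAAAYYXAXAAYYXAXXAXYYXAYYXAYYXAYYXAAAYYXAXYYXAYYXAAAYYXAXXAXXAXYYXAYYXAAAYYXAXAAYYYYXAYYXAAAYYXAXYYXAYYXAAAYYXAXXAXXAXYYXAYYXAAAYYXAXAAYY


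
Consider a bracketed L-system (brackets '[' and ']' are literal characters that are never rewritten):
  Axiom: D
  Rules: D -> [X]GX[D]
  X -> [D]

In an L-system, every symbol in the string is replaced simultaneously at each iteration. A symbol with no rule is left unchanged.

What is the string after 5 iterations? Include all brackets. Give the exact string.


Step 0: D
Step 1: [X]GX[D]
Step 2: [[D]]G[D][[X]GX[D]]
Step 3: [[[X]GX[D]]]G[[X]GX[D]][[[D]]G[D][[X]GX[D]]]
Step 4: [[[[D]]G[D][[X]GX[D]]]]G[[[D]]G[D][[X]GX[D]]][[[[X]GX[D]]]G[[X]GX[D]][[[D]]G[D][[X]GX[D]]]]
Step 5: [[[[[X]GX[D]]]G[[X]GX[D]][[[D]]G[D][[X]GX[D]]]]]G[[[[X]GX[D]]]G[[X]GX[D]][[[D]]G[D][[X]GX[D]]]][[[[[D]]G[D][[X]GX[D]]]]G[[[D]]G[D][[X]GX[D]]][[[[X]GX[D]]]G[[X]GX[D]][[[D]]G[D][[X]GX[D]]]]]

Answer: [[[[[X]GX[D]]]G[[X]GX[D]][[[D]]G[D][[X]GX[D]]]]]G[[[[X]GX[D]]]G[[X]GX[D]][[[D]]G[D][[X]GX[D]]]][[[[[D]]G[D][[X]GX[D]]]]G[[[D]]G[D][[X]GX[D]]][[[[X]GX[D]]]G[[X]GX[D]][[[D]]G[D][[X]GX[D]]]]]


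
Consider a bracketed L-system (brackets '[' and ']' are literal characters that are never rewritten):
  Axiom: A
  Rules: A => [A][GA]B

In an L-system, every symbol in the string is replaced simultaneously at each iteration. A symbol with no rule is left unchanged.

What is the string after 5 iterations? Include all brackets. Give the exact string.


Step 0: A
Step 1: [A][GA]B
Step 2: [[A][GA]B][G[A][GA]B]B
Step 3: [[[A][GA]B][G[A][GA]B]B][G[[A][GA]B][G[A][GA]B]B]B
Step 4: [[[[A][GA]B][G[A][GA]B]B][G[[A][GA]B][G[A][GA]B]B]B][G[[[A][GA]B][G[A][GA]B]B][G[[A][GA]B][G[A][GA]B]B]B]B
Step 5: [[[[[A][GA]B][G[A][GA]B]B][G[[A][GA]B][G[A][GA]B]B]B][G[[[A][GA]B][G[A][GA]B]B][G[[A][GA]B][G[A][GA]B]B]B]B][G[[[[A][GA]B][G[A][GA]B]B][G[[A][GA]B][G[A][GA]B]B]B][G[[[A][GA]B][G[A][GA]B]B][G[[A][GA]B][G[A][GA]B]B]B]B]B

Answer: [[[[[A][GA]B][G[A][GA]B]B][G[[A][GA]B][G[A][GA]B]B]B][G[[[A][GA]B][G[A][GA]B]B][G[[A][GA]B][G[A][GA]B]B]B]B][G[[[[A][GA]B][G[A][GA]B]B][G[[A][GA]B][G[A][GA]B]B]B][G[[[A][GA]B][G[A][GA]B]B][G[[A][GA]B][G[A][GA]B]B]B]B]B
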